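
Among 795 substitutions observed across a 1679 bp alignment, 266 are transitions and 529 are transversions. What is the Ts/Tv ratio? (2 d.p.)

0.50

R = 266/529 = 0.502835… ≈ 0.50 (to 2 d.p.).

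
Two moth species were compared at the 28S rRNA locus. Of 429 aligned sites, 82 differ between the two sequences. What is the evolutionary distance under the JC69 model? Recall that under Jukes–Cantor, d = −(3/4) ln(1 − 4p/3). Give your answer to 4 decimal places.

0.2206

p = 82/429 ≈ 0.191142.
d = −(3/4) ln(1 − 4p/3) = −0.75 ln(1 − 0.254856) = −0.75 ln(0.745144)
  = −0.75 × (-0.294178) = 0.220634 substitutions/site.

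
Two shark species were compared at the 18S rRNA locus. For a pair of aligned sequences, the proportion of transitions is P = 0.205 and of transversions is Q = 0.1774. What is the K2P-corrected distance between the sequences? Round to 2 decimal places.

0.55

Under the Kimura two-parameter model, d = −½ ln(1 − 2P − Q) − ¼ ln(1 − 2Q).
1 − 2P − Q = 0.4126, giving −½ ln(0.4126) = 0.442638.
1 − 2Q = 0.6452, giving −¼ ln(0.6452) = 0.109549.
d = 0.442638 + 0.109549 = 0.552187.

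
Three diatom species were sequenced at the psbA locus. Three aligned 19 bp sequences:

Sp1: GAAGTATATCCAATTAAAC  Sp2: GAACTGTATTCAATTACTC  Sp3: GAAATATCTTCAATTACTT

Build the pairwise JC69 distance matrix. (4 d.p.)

d(Sp1,Sp2) = 0.3241, d(Sp1,Sp3) = 0.4099, d(Sp2,Sp3) = 0.2471

Sp1–Sp2: 5/19 sites differ → p ≈ 0.263158, d = −0.75 ln(1 − 0.350877) = 0.324100 ≈ 0.3241.
Sp1–Sp3: 6/19 sites differ → p ≈ 0.315789, d = −0.75 ln(1 − 0.421052) = 0.409907 ≈ 0.4099.
Sp2–Sp3: 4/19 sites differ → p ≈ 0.210526, d = −0.75 ln(1 − 0.280701) = 0.247109 ≈ 0.2471.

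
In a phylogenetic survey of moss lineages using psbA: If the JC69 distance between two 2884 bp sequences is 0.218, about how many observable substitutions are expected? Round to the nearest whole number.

Invert JC69: p = (3/4)(1 − e^(−4d/3)) = 0.75 × (1 − e^(-0.290667)) = 0.75 × (1 − 0.747765) = 0.189176.
Expected differing sites = pL ≈ 0.189176 × 2884 = 545.583584 ≈ 546.

546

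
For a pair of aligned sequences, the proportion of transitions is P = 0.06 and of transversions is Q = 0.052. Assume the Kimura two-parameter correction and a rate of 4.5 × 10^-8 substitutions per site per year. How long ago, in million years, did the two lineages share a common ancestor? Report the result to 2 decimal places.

1.35

Under the Kimura two-parameter model, d = −½ ln(1 − 2P − Q) − ¼ ln(1 − 2Q).
1 − 2P − Q = 0.828, giving −½ ln(0.828) = 0.094371.
1 − 2Q = 0.896, giving −¼ ln(0.896) = 0.027454.
d = 0.094371 + 0.027454 = 0.121825.
Under a molecular clock d = 2μt, so t = d/(2μ) = 0.121825 / (2 × 4.5 × 10^-8) = 1.35 million years.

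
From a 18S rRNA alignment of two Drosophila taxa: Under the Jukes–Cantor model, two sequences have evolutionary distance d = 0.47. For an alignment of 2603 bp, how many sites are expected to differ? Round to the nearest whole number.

909

Invert JC69: p = (3/4)(1 − e^(−4d/3)) = 0.75 × (1 − e^(-0.626667)) = 0.75 × (1 − 0.534370) = 0.349223.
Expected differing sites = pL ≈ 0.349223 × 2603 = 909.027469 ≈ 909.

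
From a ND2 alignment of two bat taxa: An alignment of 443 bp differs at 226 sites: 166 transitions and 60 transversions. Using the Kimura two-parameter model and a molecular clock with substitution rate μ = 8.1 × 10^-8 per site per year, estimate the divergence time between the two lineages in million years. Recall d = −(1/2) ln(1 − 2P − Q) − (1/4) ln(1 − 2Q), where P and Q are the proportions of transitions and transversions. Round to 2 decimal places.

P = 166/443 ≈ 0.374718 and Q = 60/443 ≈ 0.13544.
Under the Kimura two-parameter model, d = −½ ln(1 − 2P − Q) − ¼ ln(1 − 2Q).
1 − 2P − Q = 0.115124, giving −½ ln(0.115124) = 1.080873.
1 − 2Q = 0.72912, giving −¼ ln(0.72912) = 0.078979.
d = 1.080873 + 0.078979 = 1.159852.
Under a molecular clock d = 2μt, so t = d/(2μ) = 1.159852 / (2 × 8.1 × 10^-8) = 7.16 million years.

7.16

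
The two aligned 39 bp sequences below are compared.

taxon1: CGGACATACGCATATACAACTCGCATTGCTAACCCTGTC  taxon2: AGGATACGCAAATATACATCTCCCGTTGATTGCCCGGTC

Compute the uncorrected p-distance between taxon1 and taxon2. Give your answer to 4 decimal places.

0.3333

The sequences differ at 13 of 39 positions.
p = 13/39 = 0.333333… ≈ 0.3333 (to 4 d.p.).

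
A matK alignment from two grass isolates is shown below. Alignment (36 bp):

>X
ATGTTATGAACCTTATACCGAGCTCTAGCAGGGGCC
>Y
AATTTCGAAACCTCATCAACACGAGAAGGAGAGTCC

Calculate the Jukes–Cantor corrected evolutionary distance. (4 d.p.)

The sequences differ at 18 of 36 sites, so p = 18/36 = 0.5.
d = −(3/4) ln(1 − 4p/3) = −0.75 ln(1 − 0.666667) = −0.75 ln(0.333333)
  = −0.75 × (-1.098613) = 0.823960 substitutions/site.

0.8240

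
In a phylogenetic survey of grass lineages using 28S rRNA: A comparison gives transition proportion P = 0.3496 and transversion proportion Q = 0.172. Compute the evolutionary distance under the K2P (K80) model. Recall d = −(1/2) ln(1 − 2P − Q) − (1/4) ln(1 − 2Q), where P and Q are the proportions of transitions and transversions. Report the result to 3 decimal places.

Under the Kimura two-parameter model, d = −½ ln(1 − 2P − Q) − ¼ ln(1 − 2Q).
1 − 2P − Q = 0.1288, giving −½ ln(0.1288) = 1.024747.
1 − 2Q = 0.656, giving −¼ ln(0.656) = 0.105399.
d = 1.024747 + 0.105399 = 1.130146.

1.130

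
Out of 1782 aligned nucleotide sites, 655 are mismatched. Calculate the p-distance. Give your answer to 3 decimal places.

0.368

p = 655/1782 = 0.367564… ≈ 0.368 (to 3 d.p.).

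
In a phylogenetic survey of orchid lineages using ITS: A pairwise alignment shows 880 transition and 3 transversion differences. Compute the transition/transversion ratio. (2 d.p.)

R = 880/3 = 293.333333… ≈ 293.33 (to 2 d.p.).

293.33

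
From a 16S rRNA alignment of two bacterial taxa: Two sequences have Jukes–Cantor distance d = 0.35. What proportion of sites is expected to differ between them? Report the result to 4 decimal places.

p = (3/4)(1 − e^(−4d/3)) = 0.75 × (1 − e^(-0.466667)) = 0.75 × (1 − 0.627089) = 0.279683.

0.2797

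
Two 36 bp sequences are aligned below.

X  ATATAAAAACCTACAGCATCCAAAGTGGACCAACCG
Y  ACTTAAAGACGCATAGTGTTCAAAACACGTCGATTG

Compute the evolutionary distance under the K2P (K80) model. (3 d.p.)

Of 36 sites, 15 differences are transitions and 3 are transversions, so P = 15/36 ≈ 0.416667 and Q = 3/36 ≈ 0.083333.
Under the Kimura two-parameter model, d = −½ ln(1 − 2P − Q) − ¼ ln(1 − 2Q).
1 − 2P − Q = 0.083333, giving −½ ln(0.083333) = 1.242455.
1 − 2Q = 0.833334, giving −¼ ln(0.833334) = 0.045580.
d = 1.242455 + 0.045580 = 1.288035.

1.288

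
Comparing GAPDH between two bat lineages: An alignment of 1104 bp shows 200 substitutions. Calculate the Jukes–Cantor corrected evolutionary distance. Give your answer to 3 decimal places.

0.207

p = 200/1104 ≈ 0.181159.
d = −(3/4) ln(1 − 4p/3) = −0.75 ln(1 − 0.241545) = −0.75 ln(0.758455)
  = −0.75 × (-0.276472) = 0.207354 substitutions/site.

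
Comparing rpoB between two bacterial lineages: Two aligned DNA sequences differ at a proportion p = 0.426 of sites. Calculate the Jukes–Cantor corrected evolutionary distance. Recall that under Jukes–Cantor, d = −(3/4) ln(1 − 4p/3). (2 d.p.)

d = −(3/4) ln(1 − 4p/3) = −0.75 ln(1 − 0.568) = −0.75 ln(0.432)
  = −0.75 × (-0.839330) = 0.629498 substitutions/site.

0.63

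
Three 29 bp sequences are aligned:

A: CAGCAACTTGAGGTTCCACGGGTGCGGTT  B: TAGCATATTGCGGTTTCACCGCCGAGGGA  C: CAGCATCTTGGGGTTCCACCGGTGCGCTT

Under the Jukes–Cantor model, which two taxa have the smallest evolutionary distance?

A–B: 11/29 differ, p = 0.379, d = 0.529.
A–C: 4/29 differ, p = 0.138, d = 0.152.
B–C: 10/29 differ, p = 0.345, d = 0.462.
The smallest distance is between A and C.

A and C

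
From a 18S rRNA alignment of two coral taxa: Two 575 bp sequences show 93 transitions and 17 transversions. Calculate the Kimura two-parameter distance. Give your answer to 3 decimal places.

0.233

P = 93/575 ≈ 0.161739 and Q = 17/575 ≈ 0.029565.
Under the Kimura two-parameter model, d = −½ ln(1 − 2P − Q) − ¼ ln(1 − 2Q).
1 − 2P − Q = 0.646957, giving −½ ln(0.646957) = 0.217738.
1 − 2Q = 0.94087, giving −¼ ln(0.94087) = 0.015238.
d = 0.217738 + 0.015238 = 0.232976.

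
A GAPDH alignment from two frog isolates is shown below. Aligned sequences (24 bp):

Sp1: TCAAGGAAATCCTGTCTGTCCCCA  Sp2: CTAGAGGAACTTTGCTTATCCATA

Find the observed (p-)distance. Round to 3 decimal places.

The sequences differ at 13 of 24 positions.
p = 13/24 = 0.541666… ≈ 0.542 (to 3 d.p.).

0.542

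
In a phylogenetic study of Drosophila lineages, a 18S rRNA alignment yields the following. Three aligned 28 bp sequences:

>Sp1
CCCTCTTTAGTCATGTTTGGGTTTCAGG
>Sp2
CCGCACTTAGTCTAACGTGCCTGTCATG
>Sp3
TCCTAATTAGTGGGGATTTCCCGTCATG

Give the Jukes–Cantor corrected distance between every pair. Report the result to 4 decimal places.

Sp1–Sp2: 13/28 sites differ → p ≈ 0.464286, d = −0.75 ln(1 − 0.619048) = 0.723811 ≈ 0.7238.
Sp1–Sp3: 13/28 sites differ → p ≈ 0.464286, d = −0.75 ln(1 − 0.619048) = 0.723811 ≈ 0.7238.
Sp2–Sp3: 12/28 sites differ → p ≈ 0.428571, d = −0.75 ln(1 − 0.571428) = 0.635472 ≈ 0.6355.

d(Sp1,Sp2) = 0.7238, d(Sp1,Sp3) = 0.7238, d(Sp2,Sp3) = 0.6355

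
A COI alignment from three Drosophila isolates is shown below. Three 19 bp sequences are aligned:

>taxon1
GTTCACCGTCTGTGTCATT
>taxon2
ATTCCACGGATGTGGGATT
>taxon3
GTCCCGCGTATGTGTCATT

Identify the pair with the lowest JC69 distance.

taxon1–taxon2: 7/19 differ, p = 0.368, d = 0.507.
taxon1–taxon3: 4/19 differ, p = 0.211, d = 0.247.
taxon2–taxon3: 6/19 differ, p = 0.316, d = 0.410.
The smallest distance is between taxon1 and taxon3.

taxon1 and taxon3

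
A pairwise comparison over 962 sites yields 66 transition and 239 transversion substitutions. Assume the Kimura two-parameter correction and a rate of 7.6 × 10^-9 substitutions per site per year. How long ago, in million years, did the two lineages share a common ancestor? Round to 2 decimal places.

27.32

P = 66/962 ≈ 0.068607 and Q = 239/962 ≈ 0.248441.
Under the Kimura two-parameter model, d = −½ ln(1 − 2P − Q) − ¼ ln(1 − 2Q).
1 − 2P − Q = 0.614345, giving −½ ln(0.614345) = 0.243599.
1 − 2Q = 0.503118, giving −¼ ln(0.503118) = 0.171733.
d = 0.243599 + 0.171733 = 0.415332.
Under a molecular clock d = 2μt, so t = d/(2μ) = 0.415332 / (2 × 7.6 × 10^-9) = 27.32 million years.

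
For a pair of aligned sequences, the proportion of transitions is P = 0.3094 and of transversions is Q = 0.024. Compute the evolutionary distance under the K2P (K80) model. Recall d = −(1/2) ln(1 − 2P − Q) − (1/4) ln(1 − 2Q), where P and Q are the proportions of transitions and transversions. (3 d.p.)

Under the Kimura two-parameter model, d = −½ ln(1 − 2P − Q) − ¼ ln(1 − 2Q).
1 − 2P − Q = 0.3572, giving −½ ln(0.3572) = 0.514730.
1 − 2Q = 0.952, giving −¼ ln(0.952) = 0.012298.
d = 0.514730 + 0.012298 = 0.527028.

0.527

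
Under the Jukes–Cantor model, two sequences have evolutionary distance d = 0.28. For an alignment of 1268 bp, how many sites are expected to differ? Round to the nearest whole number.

296

Invert JC69: p = (3/4)(1 − e^(−4d/3)) = 0.75 × (1 − e^(-0.373333)) = 0.75 × (1 − 0.688436) = 0.233673.
Expected differing sites = pL ≈ 0.233673 × 1268 = 296.297364 ≈ 296.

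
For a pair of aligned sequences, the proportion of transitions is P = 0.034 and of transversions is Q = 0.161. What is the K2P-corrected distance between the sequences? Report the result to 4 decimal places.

0.2272

Under the Kimura two-parameter model, d = −½ ln(1 − 2P − Q) − ¼ ln(1 − 2Q).
1 − 2P − Q = 0.771, giving −½ ln(0.771) = 0.130033.
1 − 2Q = 0.678, giving −¼ ln(0.678) = 0.097152.
d = 0.130033 + 0.097152 = 0.227185.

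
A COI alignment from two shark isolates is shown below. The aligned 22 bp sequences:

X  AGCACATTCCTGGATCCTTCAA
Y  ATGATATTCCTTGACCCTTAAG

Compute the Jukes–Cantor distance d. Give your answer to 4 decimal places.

The sequences differ at 7 of 22 sites (2, 3, 5, 12, 15, 20, 22), so p = 7/22 ≈ 0.318182.
d = −(3/4) ln(1 − 4p/3) = −0.75 ln(1 − 0.424243) = −0.75 ln(0.575757)
  = −0.75 × (-0.552070) = 0.414053 substitutions/site.

0.4141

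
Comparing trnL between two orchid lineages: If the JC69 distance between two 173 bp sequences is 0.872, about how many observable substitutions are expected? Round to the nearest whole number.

89

Invert JC69: p = (3/4)(1 − e^(−4d/3)) = 0.75 × (1 − e^(-1.162667)) = 0.75 × (1 − 0.312651) = 0.515512.
Expected differing sites = pL ≈ 0.515512 × 173 = 89.183576 ≈ 89.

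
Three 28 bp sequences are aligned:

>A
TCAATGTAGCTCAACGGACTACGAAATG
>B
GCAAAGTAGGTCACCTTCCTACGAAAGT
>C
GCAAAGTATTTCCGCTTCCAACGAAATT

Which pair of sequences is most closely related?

B and C

A–B: 9/28 differ, p = 0.321, d = 0.420.
A–C: 11/28 differ, p = 0.393, d = 0.556.
B–C: 6/28 differ, p = 0.214, d = 0.252.
The smallest distance is between B and C.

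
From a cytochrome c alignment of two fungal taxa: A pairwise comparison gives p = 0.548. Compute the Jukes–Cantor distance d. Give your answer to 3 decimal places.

d = −(3/4) ln(1 − 4p/3) = −0.75 ln(1 − 0.730667) = −0.75 ln(0.269333)
  = −0.75 × (-1.311807) = 0.983855 substitutions/site.

0.984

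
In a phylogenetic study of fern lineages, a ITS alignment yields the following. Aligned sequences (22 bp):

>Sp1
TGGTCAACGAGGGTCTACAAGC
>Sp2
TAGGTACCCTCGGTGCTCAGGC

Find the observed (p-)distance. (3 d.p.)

0.500

The sequences differ at 11 of 22 positions.
p = 11/22 = 0.500.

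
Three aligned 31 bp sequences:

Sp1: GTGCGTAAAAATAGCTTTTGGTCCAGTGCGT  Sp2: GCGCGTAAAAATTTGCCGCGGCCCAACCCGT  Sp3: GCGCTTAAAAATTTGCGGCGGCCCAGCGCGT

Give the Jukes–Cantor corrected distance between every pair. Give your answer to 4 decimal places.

Sp1–Sp2: 12/31 sites differ → p ≈ 0.387097, d = −0.75 ln(1 − 0.516129) = 0.544453 ≈ 0.5445.
Sp1–Sp3: 11/31 sites differ → p ≈ 0.354839, d = −0.75 ln(1 − 0.473119) = 0.480585 ≈ 0.4806.
Sp2–Sp3: 4/31 sites differ → p ≈ 0.129032, d = −0.75 ln(1 − 0.172043) = 0.141596 ≈ 0.1416.

d(Sp1,Sp2) = 0.5445, d(Sp1,Sp3) = 0.4806, d(Sp2,Sp3) = 0.1416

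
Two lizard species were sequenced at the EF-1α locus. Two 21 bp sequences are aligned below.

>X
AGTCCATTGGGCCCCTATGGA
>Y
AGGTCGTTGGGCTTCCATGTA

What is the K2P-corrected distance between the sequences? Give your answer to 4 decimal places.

Of 21 sites, 5 differences are transitions and 2 are transversions, so P = 5/21 ≈ 0.238095 and Q = 2/21 ≈ 0.095238.
Under the Kimura two-parameter model, d = −½ ln(1 − 2P − Q) − ¼ ln(1 − 2Q).
1 − 2P − Q = 0.428572, giving −½ ln(0.428572) = 0.423648.
1 − 2Q = 0.809524, giving −¼ ln(0.809524) = 0.052827.
d = 0.423648 + 0.052827 = 0.476475.

0.4765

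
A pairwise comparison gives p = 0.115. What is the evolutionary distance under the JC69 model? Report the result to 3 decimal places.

0.125

d = −(3/4) ln(1 − 4p/3) = −0.75 ln(1 − 0.153333) = −0.75 ln(0.846667)
  = −0.75 × (-0.166448) = 0.124836 substitutions/site.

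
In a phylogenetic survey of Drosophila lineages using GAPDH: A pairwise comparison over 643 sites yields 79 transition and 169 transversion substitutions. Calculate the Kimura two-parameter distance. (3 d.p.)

0.542

P = 79/643 ≈ 0.122862 and Q = 169/643 ≈ 0.26283.
Under the Kimura two-parameter model, d = −½ ln(1 − 2P − Q) − ¼ ln(1 − 2Q).
1 − 2P − Q = 0.491446, giving −½ ln(0.491446) = 0.355202.
1 − 2Q = 0.47434, giving −¼ ln(0.47434) = 0.186458.
d = 0.355202 + 0.186458 = 0.541660.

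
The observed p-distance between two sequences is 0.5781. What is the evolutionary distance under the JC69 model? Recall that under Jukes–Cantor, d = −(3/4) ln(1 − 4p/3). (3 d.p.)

1.105

d = −(3/4) ln(1 − 4p/3) = −0.75 ln(1 − 0.7708) = −0.75 ln(0.2292)
  = −0.75 × (-1.473160) = 1.104870 substitutions/site.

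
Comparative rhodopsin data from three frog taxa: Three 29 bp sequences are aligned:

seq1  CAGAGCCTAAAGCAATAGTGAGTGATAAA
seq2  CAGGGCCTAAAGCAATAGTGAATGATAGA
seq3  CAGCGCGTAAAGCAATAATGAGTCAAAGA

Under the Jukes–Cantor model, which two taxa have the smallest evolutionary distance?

seq1–seq2: 3/29 differ, p = 0.103, d = 0.111.
seq1–seq3: 6/29 differ, p = 0.207, d = 0.242.
seq2–seq3: 6/29 differ, p = 0.207, d = 0.242.
The smallest distance is between seq1 and seq2.

seq1 and seq2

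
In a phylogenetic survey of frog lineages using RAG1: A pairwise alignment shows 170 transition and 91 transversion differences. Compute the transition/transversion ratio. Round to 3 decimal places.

R = 170/91 = 1.868131… ≈ 1.868 (to 3 d.p.).

1.868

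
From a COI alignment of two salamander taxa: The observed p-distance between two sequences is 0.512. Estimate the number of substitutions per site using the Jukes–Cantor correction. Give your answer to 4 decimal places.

d = −(3/4) ln(1 − 4p/3) = −0.75 ln(1 − 0.682667) = −0.75 ln(0.317333)
  = −0.75 × (-1.147804) = 0.860853 substitutions/site.

0.8609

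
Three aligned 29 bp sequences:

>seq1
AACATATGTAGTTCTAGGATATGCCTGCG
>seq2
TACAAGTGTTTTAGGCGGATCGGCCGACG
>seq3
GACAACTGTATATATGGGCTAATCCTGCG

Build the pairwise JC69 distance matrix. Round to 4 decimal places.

d(seq1,seq2) = 0.6829, d(seq1,seq3) = 0.4618, d(seq2,seq3) = 0.7739

seq1–seq2: 13/29 sites differ → p ≈ 0.448276, d = −0.75 ln(1 − 0.597701) = 0.682920 ≈ 0.6829.
seq1–seq3: 10/29 sites differ → p ≈ 0.344828, d = −0.75 ln(1 − 0.459771) = 0.461822 ≈ 0.4618.
seq2–seq3: 14/29 sites differ → p ≈ 0.482759, d = −0.75 ln(1 − 0.643679) = 0.773942 ≈ 0.7739.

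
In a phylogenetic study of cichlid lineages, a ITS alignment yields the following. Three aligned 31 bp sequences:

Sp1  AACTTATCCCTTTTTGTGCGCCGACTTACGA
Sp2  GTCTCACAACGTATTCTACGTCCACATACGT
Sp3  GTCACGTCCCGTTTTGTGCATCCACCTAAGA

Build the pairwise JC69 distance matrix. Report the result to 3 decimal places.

d(Sp1,Sp2) = 0.691, d(Sp1,Sp3) = 0.481, d(Sp2,Sp3) = 0.544

Sp1–Sp2: 14/31 sites differ → p ≈ 0.451613, d = −0.75 ln(1 − 0.602151) = 0.691262 ≈ 0.691.
Sp1–Sp3: 11/31 sites differ → p ≈ 0.354839, d = −0.75 ln(1 − 0.473119) = 0.480585 ≈ 0.481.
Sp2–Sp3: 12/31 sites differ → p ≈ 0.387097, d = −0.75 ln(1 − 0.516129) = 0.544453 ≈ 0.544.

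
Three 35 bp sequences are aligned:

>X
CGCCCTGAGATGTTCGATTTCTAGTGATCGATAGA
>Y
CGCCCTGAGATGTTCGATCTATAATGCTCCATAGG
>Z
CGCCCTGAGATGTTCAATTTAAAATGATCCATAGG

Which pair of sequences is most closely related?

X–Y: 6/35 differ, p = 0.171, d = 0.195.
X–Z: 6/35 differ, p = 0.171, d = 0.195.
Y–Z: 4/35 differ, p = 0.114, d = 0.124.
The smallest distance is between Y and Z.

Y and Z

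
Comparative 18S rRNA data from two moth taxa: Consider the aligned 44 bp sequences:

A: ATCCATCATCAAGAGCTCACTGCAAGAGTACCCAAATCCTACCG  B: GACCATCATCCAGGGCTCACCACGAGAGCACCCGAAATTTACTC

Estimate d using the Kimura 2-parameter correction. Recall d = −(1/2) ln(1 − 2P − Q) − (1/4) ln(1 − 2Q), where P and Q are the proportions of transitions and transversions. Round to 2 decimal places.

Of 44 sites, 10 differences are transitions and 4 are transversions, so P = 10/44 ≈ 0.227273 and Q = 4/44 ≈ 0.090909.
Under the Kimura two-parameter model, d = −½ ln(1 − 2P − Q) − ¼ ln(1 − 2Q).
1 − 2P − Q = 0.454545, giving −½ ln(0.454545) = 0.394229.
1 − 2Q = 0.818182, giving −¼ ln(0.818182) = 0.050168.
d = 0.394229 + 0.050168 = 0.444397.

0.44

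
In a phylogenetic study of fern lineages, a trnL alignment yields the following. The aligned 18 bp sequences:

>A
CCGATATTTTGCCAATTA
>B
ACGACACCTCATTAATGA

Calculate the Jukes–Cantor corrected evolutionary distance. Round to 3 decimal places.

The sequences differ at 9 of 18 sites (1, 5, 7, 8, 10, 11, 12, 13, 17), so p = 9/18 = 0.5.
d = −(3/4) ln(1 − 4p/3) = −0.75 ln(1 − 0.666667) = −0.75 ln(0.333333)
  = −0.75 × (-1.098613) = 0.823960 substitutions/site.

0.824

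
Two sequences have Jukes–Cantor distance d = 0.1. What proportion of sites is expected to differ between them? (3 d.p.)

0.094

p = (3/4)(1 − e^(−4d/3)) = 0.75 × (1 − e^(-0.133333)) = 0.75 × (1 − 0.875174) = 0.093620.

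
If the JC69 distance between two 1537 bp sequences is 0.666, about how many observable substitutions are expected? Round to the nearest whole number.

Invert JC69: p = (3/4)(1 − e^(−4d/3)) = 0.75 × (1 − e^(-0.888)) = 0.75 × (1 − 0.411478) = 0.441392.
Expected differing sites = pL ≈ 0.441392 × 1537 = 678.419504 ≈ 678.

678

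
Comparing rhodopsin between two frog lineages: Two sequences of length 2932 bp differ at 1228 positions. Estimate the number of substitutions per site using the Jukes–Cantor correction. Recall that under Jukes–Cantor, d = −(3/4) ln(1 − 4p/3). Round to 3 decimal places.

p = 1228/2932 ≈ 0.418827.
d = −(3/4) ln(1 − 4p/3) = −0.75 ln(1 − 0.558436) = −0.75 ln(0.441564)
  = −0.75 × (-0.817432) = 0.613074 substitutions/site.

0.613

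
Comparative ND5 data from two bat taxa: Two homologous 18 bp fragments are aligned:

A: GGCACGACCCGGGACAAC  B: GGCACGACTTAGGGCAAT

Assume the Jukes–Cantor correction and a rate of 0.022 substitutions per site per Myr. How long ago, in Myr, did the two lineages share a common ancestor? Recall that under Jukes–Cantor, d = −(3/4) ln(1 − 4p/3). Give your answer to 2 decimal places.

7.89

The sequences differ at 5 of 18 sites (9, 10, 11, 14, 18), so p = 5/18 ≈ 0.277778.
d = −(3/4) ln(1 − 4p/3) = −0.75 ln(1 − 0.370371) = −0.75 ln(0.629629)
  = −0.75 × (-0.462625) = 0.346969 substitutions/site.
Under a molecular clock d = 2μt, so t = d/(2μ) = 0.346969 / (2 × 0.022) = 7.89 Myr.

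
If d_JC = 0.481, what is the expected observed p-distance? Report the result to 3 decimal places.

p = (3/4)(1 − e^(−4d/3)) = 0.75 × (1 − e^(-0.641333)) = 0.75 × (1 − 0.526590) = 0.355058.

0.355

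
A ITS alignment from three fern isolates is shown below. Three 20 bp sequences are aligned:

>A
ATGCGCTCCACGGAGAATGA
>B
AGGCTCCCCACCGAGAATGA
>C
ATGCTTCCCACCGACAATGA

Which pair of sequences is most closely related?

A–B: 4/20 differ, p = 0.200, d = 0.233.
A–C: 5/20 differ, p = 0.250, d = 0.304.
B–C: 3/20 differ, p = 0.150, d = 0.167.
The smallest distance is between B and C.

B and C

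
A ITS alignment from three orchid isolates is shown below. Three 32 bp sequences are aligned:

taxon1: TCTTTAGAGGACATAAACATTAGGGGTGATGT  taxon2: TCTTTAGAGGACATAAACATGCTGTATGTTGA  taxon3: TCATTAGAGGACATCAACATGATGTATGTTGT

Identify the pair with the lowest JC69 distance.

taxon1–taxon2: 7/32 differ, p = 0.219, d = 0.259.
taxon1–taxon3: 7/32 differ, p = 0.219, d = 0.259.
taxon2–taxon3: 4/32 differ, p = 0.125, d = 0.137.
The smallest distance is between taxon2 and taxon3.

taxon2 and taxon3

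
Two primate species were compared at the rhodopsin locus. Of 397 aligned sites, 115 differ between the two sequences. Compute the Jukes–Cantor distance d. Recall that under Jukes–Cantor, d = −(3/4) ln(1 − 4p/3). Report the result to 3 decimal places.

p = 115/397 ≈ 0.289673.
d = −(3/4) ln(1 − 4p/3) = −0.75 ln(1 − 0.386231) = −0.75 ln(0.613769)
  = −0.75 × (-0.488137) = 0.366103 substitutions/site.

0.366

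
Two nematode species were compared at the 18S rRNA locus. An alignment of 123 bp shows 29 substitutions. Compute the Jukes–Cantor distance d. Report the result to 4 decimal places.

p = 29/123 ≈ 0.235772.
d = −(3/4) ln(1 − 4p/3) = −0.75 ln(1 − 0.314363) = −0.75 ln(0.685637)
  = −0.75 × (-0.377407) = 0.283055 substitutions/site.

0.2831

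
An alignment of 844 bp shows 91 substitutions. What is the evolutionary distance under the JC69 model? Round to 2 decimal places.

p = 91/844 ≈ 0.10782.
d = −(3/4) ln(1 − 4p/3) = −0.75 ln(1 − 0.14376) = −0.75 ln(0.85624)
  = −0.75 × (-0.155205) = 0.116404 substitutions/site.

0.12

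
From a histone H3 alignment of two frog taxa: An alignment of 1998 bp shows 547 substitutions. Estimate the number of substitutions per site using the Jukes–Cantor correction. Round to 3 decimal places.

p = 547/1998 ≈ 0.273774.
d = −(3/4) ln(1 − 4p/3) = −0.75 ln(1 − 0.365032) = −0.75 ln(0.634968)
  = −0.75 × (-0.454181) = 0.340636 substitutions/site.

0.341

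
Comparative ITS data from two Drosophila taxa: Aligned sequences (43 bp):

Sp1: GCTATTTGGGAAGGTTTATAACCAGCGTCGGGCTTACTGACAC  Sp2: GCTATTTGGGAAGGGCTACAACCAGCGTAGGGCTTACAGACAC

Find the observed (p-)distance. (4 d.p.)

The sequences differ at 5 of 43 positions (sites 15, 16, 19, 29, 38).
p = 5/43 = 0.116279… ≈ 0.1163 (to 4 d.p.).

0.1163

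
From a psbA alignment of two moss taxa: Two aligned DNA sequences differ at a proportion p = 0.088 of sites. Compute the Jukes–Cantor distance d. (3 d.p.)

d = −(3/4) ln(1 − 4p/3) = −0.75 ln(1 − 0.117333) = −0.75 ln(0.882667)
  = −0.75 × (-0.124807) = 0.093605 substitutions/site.

0.094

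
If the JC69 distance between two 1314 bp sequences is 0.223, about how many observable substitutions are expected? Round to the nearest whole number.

Invert JC69: p = (3/4)(1 − e^(−4d/3)) = 0.75 × (1 − e^(-0.297333)) = 0.75 × (1 − 0.742797) = 0.192902.
Expected differing sites = pL ≈ 0.192902 × 1314 = 253.473228 ≈ 253.

253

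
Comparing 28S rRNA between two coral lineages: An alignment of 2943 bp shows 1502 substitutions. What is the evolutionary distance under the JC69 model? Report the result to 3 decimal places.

p = 1502/2943 ≈ 0.510364.
d = −(3/4) ln(1 − 4p/3) = −0.75 ln(1 − 0.680485) = −0.75 ln(0.319515)
  = −0.75 × (-1.140951) = 0.855713 substitutions/site.

0.856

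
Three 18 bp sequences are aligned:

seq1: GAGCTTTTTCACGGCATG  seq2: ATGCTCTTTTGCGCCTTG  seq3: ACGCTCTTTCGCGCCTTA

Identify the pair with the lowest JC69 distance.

seq2 and seq3

seq1–seq2: 7/18 differ, p = 0.389, d = 0.548.
seq1–seq3: 7/18 differ, p = 0.389, d = 0.548.
seq2–seq3: 3/18 differ, p = 0.167, d = 0.188.
The smallest distance is between seq2 and seq3.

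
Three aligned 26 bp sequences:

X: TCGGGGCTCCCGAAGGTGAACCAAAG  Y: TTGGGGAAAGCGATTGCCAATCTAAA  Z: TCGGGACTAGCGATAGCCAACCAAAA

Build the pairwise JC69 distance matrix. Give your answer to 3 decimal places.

d(X,Y) = 0.717, d(X,Z) = 0.396, d(Y,Z) = 0.334

X–Y: 12/26 sites differ → p ≈ 0.461538, d = −0.75 ln(1 − 0.615384) = 0.716632 ≈ 0.717.
X–Z: 8/26 sites differ → p ≈ 0.307692, d = −0.75 ln(1 − 0.410256) = 0.396050 ≈ 0.396.
Y–Z: 7/26 sites differ → p ≈ 0.269231, d = −0.75 ln(1 − 0.358975) = 0.333515 ≈ 0.334.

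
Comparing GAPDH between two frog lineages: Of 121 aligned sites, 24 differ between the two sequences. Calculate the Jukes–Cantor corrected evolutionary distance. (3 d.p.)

0.230

p = 24/121 ≈ 0.198347.
d = −(3/4) ln(1 − 4p/3) = −0.75 ln(1 − 0.264463) = −0.75 ln(0.735537)
  = −0.75 × (-0.307154) = 0.230366 substitutions/site.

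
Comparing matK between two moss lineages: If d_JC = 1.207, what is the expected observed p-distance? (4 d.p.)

0.6000

p = (3/4)(1 − e^(−4d/3)) = 0.75 × (1 − e^(-1.609333)) = 0.75 × (1 − 0.200021) = 0.599984.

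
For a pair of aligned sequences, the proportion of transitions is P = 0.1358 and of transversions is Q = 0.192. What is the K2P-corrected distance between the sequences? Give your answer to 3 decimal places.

Under the Kimura two-parameter model, d = −½ ln(1 − 2P − Q) − ¼ ln(1 − 2Q).
1 − 2P − Q = 0.5364, giving −½ ln(0.5364) = 0.311438.
1 − 2Q = 0.616, giving −¼ ln(0.616) = 0.121127.
d = 0.311438 + 0.121127 = 0.432565.

0.433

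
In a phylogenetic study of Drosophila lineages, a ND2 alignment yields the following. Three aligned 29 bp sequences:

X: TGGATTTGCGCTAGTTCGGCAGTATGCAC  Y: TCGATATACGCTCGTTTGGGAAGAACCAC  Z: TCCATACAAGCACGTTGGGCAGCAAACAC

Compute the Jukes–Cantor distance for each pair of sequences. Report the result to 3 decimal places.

d(X,Y) = 0.462, d(X,Z) = 0.602, d(Y,Z) = 0.401

X–Y: 10/29 sites differ → p ≈ 0.344828, d = −0.75 ln(1 − 0.459771) = 0.461822 ≈ 0.462.
X–Z: 12/29 sites differ → p ≈ 0.413793, d = −0.75 ln(1 − 0.551724) = 0.601760 ≈ 0.602.
Y–Z: 9/29 sites differ → p ≈ 0.310345, d = −0.75 ln(1 − 0.413793) = 0.400562 ≈ 0.401.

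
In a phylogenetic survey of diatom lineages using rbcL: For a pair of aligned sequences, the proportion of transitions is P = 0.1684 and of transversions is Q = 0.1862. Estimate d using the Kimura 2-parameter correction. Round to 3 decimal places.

0.487

Under the Kimura two-parameter model, d = −½ ln(1 − 2P − Q) − ¼ ln(1 − 2Q).
1 − 2P − Q = 0.477, giving −½ ln(0.477) = 0.370119.
1 − 2Q = 0.6276, giving −¼ ln(0.6276) = 0.116463.
d = 0.370119 + 0.116463 = 0.486582.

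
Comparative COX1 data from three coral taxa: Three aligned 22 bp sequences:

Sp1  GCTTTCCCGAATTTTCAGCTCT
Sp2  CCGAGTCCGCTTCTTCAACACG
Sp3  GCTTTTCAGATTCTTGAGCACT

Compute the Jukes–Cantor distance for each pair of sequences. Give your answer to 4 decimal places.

Sp1–Sp2: 11/22 sites differ → p = 0.5, d = −0.75 ln(1 − 0.666667) = 0.823960 ≈ 0.8240.
Sp1–Sp3: 6/22 sites differ → p ≈ 0.272727, d = −0.75 ln(1 − 0.363636) = 0.338988 ≈ 0.3390.
Sp2–Sp3: 9/22 sites differ → p ≈ 0.409091, d = −0.75 ln(1 − 0.545455) = 0.591344 ≈ 0.5913.

d(Sp1,Sp2) = 0.8240, d(Sp1,Sp3) = 0.3390, d(Sp2,Sp3) = 0.5913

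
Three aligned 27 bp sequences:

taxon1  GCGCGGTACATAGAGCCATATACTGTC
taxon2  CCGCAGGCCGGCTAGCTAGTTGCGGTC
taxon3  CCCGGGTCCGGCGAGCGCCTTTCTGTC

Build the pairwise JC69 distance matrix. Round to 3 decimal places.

d(taxon1,taxon2) = 0.770, d(taxon1,taxon3) = 0.673, d(taxon2,taxon3) = 0.511

taxon1–taxon2: 13/27 sites differ → p ≈ 0.481481, d = −0.75 ln(1 − 0.641975) = 0.770364 ≈ 0.770.
taxon1–taxon3: 12/27 sites differ → p ≈ 0.444444, d = −0.75 ln(1 − 0.592592) = 0.673455 ≈ 0.673.
taxon2–taxon3: 10/27 sites differ → p ≈ 0.37037, d = −0.75 ln(1 − 0.493827) = 0.510658 ≈ 0.511.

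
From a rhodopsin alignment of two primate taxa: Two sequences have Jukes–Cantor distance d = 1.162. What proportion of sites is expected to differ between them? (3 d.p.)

p = (3/4)(1 − e^(−4d/3)) = 0.75 × (1 − e^(-1.549333)) = 0.75 × (1 − 0.212390) = 0.590708.

0.591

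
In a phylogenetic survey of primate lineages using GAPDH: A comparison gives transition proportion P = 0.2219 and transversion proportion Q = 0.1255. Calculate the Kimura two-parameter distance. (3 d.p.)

Under the Kimura two-parameter model, d = −½ ln(1 − 2P − Q) − ¼ ln(1 − 2Q).
1 − 2P − Q = 0.4307, giving −½ ln(0.4307) = 0.421172.
1 − 2Q = 0.749, giving −¼ ln(0.749) = 0.072254.
d = 0.421172 + 0.072254 = 0.493426.

0.493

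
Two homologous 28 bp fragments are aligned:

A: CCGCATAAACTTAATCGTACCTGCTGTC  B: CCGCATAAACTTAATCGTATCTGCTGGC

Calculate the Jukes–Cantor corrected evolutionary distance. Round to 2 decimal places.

0.08

The sequences differ at 2 of 28 sites (20, 27), so p = 2/28 ≈ 0.071429.
d = −(3/4) ln(1 − 4p/3) = −0.75 ln(1 − 0.095239) = −0.75 ln(0.904761)
  = −0.75 × (-0.100084) = 0.075063 substitutions/site.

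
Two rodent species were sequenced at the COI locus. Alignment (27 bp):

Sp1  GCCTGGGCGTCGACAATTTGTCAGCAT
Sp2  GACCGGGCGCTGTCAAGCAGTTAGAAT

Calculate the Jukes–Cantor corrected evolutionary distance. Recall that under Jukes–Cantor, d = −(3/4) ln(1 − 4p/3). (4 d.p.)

The sequences differ at 10 of 27 sites (2, 4, 10, 11, 13, 17, 18, 19, 22, 25), so p = 10/27 ≈ 0.37037.
d = −(3/4) ln(1 − 4p/3) = −0.75 ln(1 − 0.493827) = −0.75 ln(0.506173)
  = −0.75 × (-0.680877) = 0.510658 substitutions/site.

0.5107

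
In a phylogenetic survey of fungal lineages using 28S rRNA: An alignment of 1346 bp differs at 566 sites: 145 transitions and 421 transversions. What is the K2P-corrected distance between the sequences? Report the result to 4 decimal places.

0.6212

P = 145/1346 ≈ 0.107727 and Q = 421/1346 ≈ 0.312779.
Under the Kimura two-parameter model, d = −½ ln(1 − 2P − Q) − ¼ ln(1 − 2Q).
1 − 2P − Q = 0.471767, giving −½ ln(0.471767) = 0.375635.
1 − 2Q = 0.374442, giving −¼ ln(0.374442) = 0.245580.
d = 0.375635 + 0.245580 = 0.621215.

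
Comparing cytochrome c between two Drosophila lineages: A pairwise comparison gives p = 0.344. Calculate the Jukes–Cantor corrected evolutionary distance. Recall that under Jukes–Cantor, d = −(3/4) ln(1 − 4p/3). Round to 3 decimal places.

0.460

d = −(3/4) ln(1 − 4p/3) = −0.75 ln(1 − 0.458667) = −0.75 ln(0.541333)
  = −0.75 × (-0.613721) = 0.460291 substitutions/site.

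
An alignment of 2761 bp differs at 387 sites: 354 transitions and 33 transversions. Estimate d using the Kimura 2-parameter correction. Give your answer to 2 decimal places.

0.16

P = 354/2761 ≈ 0.128214 and Q = 33/2761 ≈ 0.011952.
Under the Kimura two-parameter model, d = −½ ln(1 − 2P − Q) − ¼ ln(1 − 2Q).
1 − 2P − Q = 0.73162, giving −½ ln(0.73162) = 0.156247.
1 − 2Q = 0.976096, giving −¼ ln(0.976096) = 0.006049.
d = 0.156247 + 0.006049 = 0.162296.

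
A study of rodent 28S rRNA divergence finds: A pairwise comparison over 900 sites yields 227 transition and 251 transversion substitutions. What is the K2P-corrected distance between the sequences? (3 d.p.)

P = 227/900 ≈ 0.252222 and Q = 251/900 ≈ 0.278889.
Under the Kimura two-parameter model, d = −½ ln(1 − 2P − Q) − ¼ ln(1 − 2Q).
1 − 2P − Q = 0.216667, giving −½ ln(0.216667) = 0.764697.
1 − 2Q = 0.442222, giving −¼ ln(0.442222) = 0.203986.
d = 0.764697 + 0.203986 = 0.968683.

0.969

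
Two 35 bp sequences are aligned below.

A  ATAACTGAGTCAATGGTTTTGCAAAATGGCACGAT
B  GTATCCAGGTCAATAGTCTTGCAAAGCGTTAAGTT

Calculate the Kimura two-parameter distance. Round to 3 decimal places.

Of 35 sites, 9 differences are transitions and 4 are transversions, so P = 9/35 ≈ 0.257143 and Q = 4/35 ≈ 0.114286.
Under the Kimura two-parameter model, d = −½ ln(1 − 2P − Q) − ¼ ln(1 − 2Q).
1 − 2P − Q = 0.371428, giving −½ ln(0.371428) = 0.495200.
1 − 2Q = 0.771428, giving −¼ ln(0.771428) = 0.064878.
d = 0.495200 + 0.064878 = 0.560078.

0.560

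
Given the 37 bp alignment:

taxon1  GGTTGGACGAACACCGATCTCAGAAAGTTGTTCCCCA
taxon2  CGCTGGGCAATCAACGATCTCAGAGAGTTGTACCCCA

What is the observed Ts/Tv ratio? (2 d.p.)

1.00

Transitions are A↔G and C↔T; transversions are all other mismatches.
Transitions: 4. Transversions: 4.
R = 4/4 = 1.00.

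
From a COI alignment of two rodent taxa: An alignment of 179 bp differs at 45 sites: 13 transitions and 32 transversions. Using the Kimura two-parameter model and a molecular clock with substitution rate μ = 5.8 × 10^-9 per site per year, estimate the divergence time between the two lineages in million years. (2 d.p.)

P = 13/179 ≈ 0.072626 and Q = 32/179 ≈ 0.178771.
Under the Kimura two-parameter model, d = −½ ln(1 − 2P − Q) − ¼ ln(1 − 2Q).
1 − 2P − Q = 0.675977, giving −½ ln(0.675977) = 0.195798.
1 − 2Q = 0.642458, giving −¼ ln(0.642458) = 0.110613.
d = 0.195798 + 0.110613 = 0.306411.
Under a molecular clock d = 2μt, so t = d/(2μ) = 0.306411 / (2 × 5.8 × 10^-9) = 26.41 million years.

26.41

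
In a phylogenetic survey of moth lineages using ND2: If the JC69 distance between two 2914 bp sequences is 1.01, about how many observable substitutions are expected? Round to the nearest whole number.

1617

Invert JC69: p = (3/4)(1 − e^(−4d/3)) = 0.75 × (1 − e^(-1.346667)) = 0.75 × (1 − 0.260106) = 0.554921.
Expected differing sites = pL ≈ 0.554921 × 2914 = 1617.039794 ≈ 1617.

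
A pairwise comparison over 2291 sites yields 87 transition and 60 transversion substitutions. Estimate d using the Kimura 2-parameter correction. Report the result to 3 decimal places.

P = 87/2291 ≈ 0.037975 and Q = 60/2291 ≈ 0.026189.
Under the Kimura two-parameter model, d = −½ ln(1 − 2P − Q) − ¼ ln(1 − 2Q).
1 − 2P − Q = 0.897861, giving −½ ln(0.897861) = 0.053870.
1 − 2Q = 0.947622, giving −¼ ln(0.947622) = 0.013450.
d = 0.053870 + 0.013450 = 0.067320.

0.067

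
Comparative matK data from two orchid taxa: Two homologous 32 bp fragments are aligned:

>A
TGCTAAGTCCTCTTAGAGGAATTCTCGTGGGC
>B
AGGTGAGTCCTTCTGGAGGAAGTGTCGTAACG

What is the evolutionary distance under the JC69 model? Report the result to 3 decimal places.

0.520

The sequences differ at 12 of 32 sites, so p = 12/32 = 0.375.
d = −(3/4) ln(1 − 4p/3) = −0.75 ln(1 − 0.5) = −0.75 ln(0.5)
  = −0.75 × (-0.693147) = 0.519860 substitutions/site.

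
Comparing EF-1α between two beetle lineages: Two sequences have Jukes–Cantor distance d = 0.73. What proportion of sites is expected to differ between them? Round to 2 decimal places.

p = (3/4)(1 − e^(−4d/3)) = 0.75 × (1 − e^(-0.973333)) = 0.75 × (1 − 0.377822) = 0.466634.

0.47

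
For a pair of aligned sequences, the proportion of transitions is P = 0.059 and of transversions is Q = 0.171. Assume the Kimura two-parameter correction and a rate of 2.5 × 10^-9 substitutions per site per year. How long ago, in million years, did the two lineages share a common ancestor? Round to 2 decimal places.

Under the Kimura two-parameter model, d = −½ ln(1 − 2P − Q) − ¼ ln(1 − 2Q).
1 − 2P − Q = 0.711, giving −½ ln(0.711) = 0.170541.
1 − 2Q = 0.658, giving −¼ ln(0.658) = 0.104638.
d = 0.170541 + 0.104638 = 0.275179.
Under a molecular clock d = 2μt, so t = d/(2μ) = 0.275179 / (2 × 2.5 × 10^-9) = 55.04 million years.

55.04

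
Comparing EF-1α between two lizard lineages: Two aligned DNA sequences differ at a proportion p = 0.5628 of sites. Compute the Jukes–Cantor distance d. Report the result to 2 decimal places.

d = −(3/4) ln(1 − 4p/3) = −0.75 ln(1 − 0.7504) = −0.75 ln(0.2496)
  = −0.75 × (-1.387896) = 1.040922 substitutions/site.

1.04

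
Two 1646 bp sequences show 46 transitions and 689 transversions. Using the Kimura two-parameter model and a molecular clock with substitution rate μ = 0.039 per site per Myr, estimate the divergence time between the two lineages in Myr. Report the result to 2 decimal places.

9.94

P = 46/1646 ≈ 0.027947 and Q = 689/1646 ≈ 0.418591.
Under the Kimura two-parameter model, d = −½ ln(1 − 2P − Q) − ¼ ln(1 − 2Q).
1 − 2P − Q = 0.525515, giving −½ ln(0.525515) = 0.321688.
1 − 2Q = 0.162818, giving −¼ ln(0.162818) = 0.453781.
d = 0.321688 + 0.453781 = 0.775469.
Under a molecular clock d = 2μt, so t = d/(2μ) = 0.775469 / (2 × 0.039) = 9.94 Myr.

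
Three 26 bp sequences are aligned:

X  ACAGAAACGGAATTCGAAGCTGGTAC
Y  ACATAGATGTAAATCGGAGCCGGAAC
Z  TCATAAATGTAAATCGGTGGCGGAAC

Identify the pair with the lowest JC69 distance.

Y and Z

X–Y: 8/26 differ, p = 0.308, d = 0.396.
X–Z: 10/26 differ, p = 0.385, d = 0.539.
Y–Z: 4/26 differ, p = 0.154, d = 0.172.
The smallest distance is between Y and Z.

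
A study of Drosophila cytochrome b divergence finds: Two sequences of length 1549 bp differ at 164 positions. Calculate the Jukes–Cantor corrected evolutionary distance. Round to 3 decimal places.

0.114

p = 164/1549 ≈ 0.105875.
d = −(3/4) ln(1 − 4p/3) = −0.75 ln(1 − 0.141167) = −0.75 ln(0.858833)
  = −0.75 × (-0.152181) = 0.114136 substitutions/site.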